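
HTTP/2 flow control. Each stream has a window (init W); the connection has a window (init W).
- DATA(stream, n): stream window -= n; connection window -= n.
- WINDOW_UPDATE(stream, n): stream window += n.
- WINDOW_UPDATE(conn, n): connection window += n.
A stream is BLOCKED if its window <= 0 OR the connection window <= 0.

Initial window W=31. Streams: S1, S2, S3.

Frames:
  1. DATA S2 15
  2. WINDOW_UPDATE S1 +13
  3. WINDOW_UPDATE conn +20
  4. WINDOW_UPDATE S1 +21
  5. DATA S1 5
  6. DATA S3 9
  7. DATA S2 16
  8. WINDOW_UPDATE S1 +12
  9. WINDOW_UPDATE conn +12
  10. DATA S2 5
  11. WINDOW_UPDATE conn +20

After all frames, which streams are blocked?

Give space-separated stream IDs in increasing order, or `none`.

Op 1: conn=16 S1=31 S2=16 S3=31 blocked=[]
Op 2: conn=16 S1=44 S2=16 S3=31 blocked=[]
Op 3: conn=36 S1=44 S2=16 S3=31 blocked=[]
Op 4: conn=36 S1=65 S2=16 S3=31 blocked=[]
Op 5: conn=31 S1=60 S2=16 S3=31 blocked=[]
Op 6: conn=22 S1=60 S2=16 S3=22 blocked=[]
Op 7: conn=6 S1=60 S2=0 S3=22 blocked=[2]
Op 8: conn=6 S1=72 S2=0 S3=22 blocked=[2]
Op 9: conn=18 S1=72 S2=0 S3=22 blocked=[2]
Op 10: conn=13 S1=72 S2=-5 S3=22 blocked=[2]
Op 11: conn=33 S1=72 S2=-5 S3=22 blocked=[2]

Answer: S2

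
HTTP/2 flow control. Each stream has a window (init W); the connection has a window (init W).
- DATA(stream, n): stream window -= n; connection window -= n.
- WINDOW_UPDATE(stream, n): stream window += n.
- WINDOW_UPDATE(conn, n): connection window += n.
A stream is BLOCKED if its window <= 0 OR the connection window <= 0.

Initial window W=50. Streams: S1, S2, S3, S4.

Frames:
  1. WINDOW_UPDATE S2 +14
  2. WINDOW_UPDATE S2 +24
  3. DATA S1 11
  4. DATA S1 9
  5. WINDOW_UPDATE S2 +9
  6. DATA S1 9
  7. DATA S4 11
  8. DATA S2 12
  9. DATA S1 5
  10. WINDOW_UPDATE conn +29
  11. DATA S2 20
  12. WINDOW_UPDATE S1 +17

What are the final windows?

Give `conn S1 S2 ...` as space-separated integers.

Answer: 2 33 65 50 39

Derivation:
Op 1: conn=50 S1=50 S2=64 S3=50 S4=50 blocked=[]
Op 2: conn=50 S1=50 S2=88 S3=50 S4=50 blocked=[]
Op 3: conn=39 S1=39 S2=88 S3=50 S4=50 blocked=[]
Op 4: conn=30 S1=30 S2=88 S3=50 S4=50 blocked=[]
Op 5: conn=30 S1=30 S2=97 S3=50 S4=50 blocked=[]
Op 6: conn=21 S1=21 S2=97 S3=50 S4=50 blocked=[]
Op 7: conn=10 S1=21 S2=97 S3=50 S4=39 blocked=[]
Op 8: conn=-2 S1=21 S2=85 S3=50 S4=39 blocked=[1, 2, 3, 4]
Op 9: conn=-7 S1=16 S2=85 S3=50 S4=39 blocked=[1, 2, 3, 4]
Op 10: conn=22 S1=16 S2=85 S3=50 S4=39 blocked=[]
Op 11: conn=2 S1=16 S2=65 S3=50 S4=39 blocked=[]
Op 12: conn=2 S1=33 S2=65 S3=50 S4=39 blocked=[]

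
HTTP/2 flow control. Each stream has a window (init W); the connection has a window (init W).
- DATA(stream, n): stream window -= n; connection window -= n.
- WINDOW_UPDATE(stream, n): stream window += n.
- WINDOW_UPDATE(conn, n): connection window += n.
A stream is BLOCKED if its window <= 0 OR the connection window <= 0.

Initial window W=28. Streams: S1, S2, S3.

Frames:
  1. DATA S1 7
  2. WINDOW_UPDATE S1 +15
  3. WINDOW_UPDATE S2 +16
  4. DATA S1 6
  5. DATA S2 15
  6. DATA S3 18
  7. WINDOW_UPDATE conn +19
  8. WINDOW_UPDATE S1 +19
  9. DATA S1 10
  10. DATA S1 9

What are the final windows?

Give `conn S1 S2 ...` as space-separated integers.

Answer: -18 30 29 10

Derivation:
Op 1: conn=21 S1=21 S2=28 S3=28 blocked=[]
Op 2: conn=21 S1=36 S2=28 S3=28 blocked=[]
Op 3: conn=21 S1=36 S2=44 S3=28 blocked=[]
Op 4: conn=15 S1=30 S2=44 S3=28 blocked=[]
Op 5: conn=0 S1=30 S2=29 S3=28 blocked=[1, 2, 3]
Op 6: conn=-18 S1=30 S2=29 S3=10 blocked=[1, 2, 3]
Op 7: conn=1 S1=30 S2=29 S3=10 blocked=[]
Op 8: conn=1 S1=49 S2=29 S3=10 blocked=[]
Op 9: conn=-9 S1=39 S2=29 S3=10 blocked=[1, 2, 3]
Op 10: conn=-18 S1=30 S2=29 S3=10 blocked=[1, 2, 3]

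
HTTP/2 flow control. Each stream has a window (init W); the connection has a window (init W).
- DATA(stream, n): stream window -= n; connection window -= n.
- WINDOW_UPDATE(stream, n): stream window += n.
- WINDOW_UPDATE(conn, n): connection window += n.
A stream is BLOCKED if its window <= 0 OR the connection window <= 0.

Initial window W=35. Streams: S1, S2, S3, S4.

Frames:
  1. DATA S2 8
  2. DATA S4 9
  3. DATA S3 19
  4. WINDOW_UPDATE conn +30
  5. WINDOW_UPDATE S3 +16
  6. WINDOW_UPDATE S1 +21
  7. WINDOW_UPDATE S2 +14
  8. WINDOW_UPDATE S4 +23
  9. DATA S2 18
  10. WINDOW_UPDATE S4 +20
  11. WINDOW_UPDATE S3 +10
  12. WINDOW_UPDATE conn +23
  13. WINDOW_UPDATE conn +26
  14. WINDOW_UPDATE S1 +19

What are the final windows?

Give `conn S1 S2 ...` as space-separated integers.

Op 1: conn=27 S1=35 S2=27 S3=35 S4=35 blocked=[]
Op 2: conn=18 S1=35 S2=27 S3=35 S4=26 blocked=[]
Op 3: conn=-1 S1=35 S2=27 S3=16 S4=26 blocked=[1, 2, 3, 4]
Op 4: conn=29 S1=35 S2=27 S3=16 S4=26 blocked=[]
Op 5: conn=29 S1=35 S2=27 S3=32 S4=26 blocked=[]
Op 6: conn=29 S1=56 S2=27 S3=32 S4=26 blocked=[]
Op 7: conn=29 S1=56 S2=41 S3=32 S4=26 blocked=[]
Op 8: conn=29 S1=56 S2=41 S3=32 S4=49 blocked=[]
Op 9: conn=11 S1=56 S2=23 S3=32 S4=49 blocked=[]
Op 10: conn=11 S1=56 S2=23 S3=32 S4=69 blocked=[]
Op 11: conn=11 S1=56 S2=23 S3=42 S4=69 blocked=[]
Op 12: conn=34 S1=56 S2=23 S3=42 S4=69 blocked=[]
Op 13: conn=60 S1=56 S2=23 S3=42 S4=69 blocked=[]
Op 14: conn=60 S1=75 S2=23 S3=42 S4=69 blocked=[]

Answer: 60 75 23 42 69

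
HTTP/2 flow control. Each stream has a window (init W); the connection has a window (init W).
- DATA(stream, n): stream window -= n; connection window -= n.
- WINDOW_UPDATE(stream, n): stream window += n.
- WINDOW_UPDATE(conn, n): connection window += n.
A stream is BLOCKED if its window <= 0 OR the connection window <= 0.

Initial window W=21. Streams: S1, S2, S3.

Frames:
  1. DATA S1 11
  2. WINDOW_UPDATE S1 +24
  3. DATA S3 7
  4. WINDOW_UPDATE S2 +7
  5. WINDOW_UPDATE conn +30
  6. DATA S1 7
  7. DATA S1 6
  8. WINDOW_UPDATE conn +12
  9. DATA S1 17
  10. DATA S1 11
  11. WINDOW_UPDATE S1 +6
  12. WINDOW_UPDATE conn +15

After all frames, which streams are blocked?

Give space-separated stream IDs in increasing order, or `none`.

Answer: S1

Derivation:
Op 1: conn=10 S1=10 S2=21 S3=21 blocked=[]
Op 2: conn=10 S1=34 S2=21 S3=21 blocked=[]
Op 3: conn=3 S1=34 S2=21 S3=14 blocked=[]
Op 4: conn=3 S1=34 S2=28 S3=14 blocked=[]
Op 5: conn=33 S1=34 S2=28 S3=14 blocked=[]
Op 6: conn=26 S1=27 S2=28 S3=14 blocked=[]
Op 7: conn=20 S1=21 S2=28 S3=14 blocked=[]
Op 8: conn=32 S1=21 S2=28 S3=14 blocked=[]
Op 9: conn=15 S1=4 S2=28 S3=14 blocked=[]
Op 10: conn=4 S1=-7 S2=28 S3=14 blocked=[1]
Op 11: conn=4 S1=-1 S2=28 S3=14 blocked=[1]
Op 12: conn=19 S1=-1 S2=28 S3=14 blocked=[1]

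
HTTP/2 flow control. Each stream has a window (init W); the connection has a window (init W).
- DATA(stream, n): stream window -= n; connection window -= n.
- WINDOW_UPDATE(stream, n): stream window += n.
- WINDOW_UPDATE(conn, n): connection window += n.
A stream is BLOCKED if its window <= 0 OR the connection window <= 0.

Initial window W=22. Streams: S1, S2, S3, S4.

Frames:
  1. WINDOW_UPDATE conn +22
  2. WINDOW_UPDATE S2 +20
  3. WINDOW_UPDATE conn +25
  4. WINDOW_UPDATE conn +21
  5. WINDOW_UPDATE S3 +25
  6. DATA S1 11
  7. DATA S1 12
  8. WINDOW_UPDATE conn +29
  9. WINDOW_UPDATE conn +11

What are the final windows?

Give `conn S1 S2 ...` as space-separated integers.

Op 1: conn=44 S1=22 S2=22 S3=22 S4=22 blocked=[]
Op 2: conn=44 S1=22 S2=42 S3=22 S4=22 blocked=[]
Op 3: conn=69 S1=22 S2=42 S3=22 S4=22 blocked=[]
Op 4: conn=90 S1=22 S2=42 S3=22 S4=22 blocked=[]
Op 5: conn=90 S1=22 S2=42 S3=47 S4=22 blocked=[]
Op 6: conn=79 S1=11 S2=42 S3=47 S4=22 blocked=[]
Op 7: conn=67 S1=-1 S2=42 S3=47 S4=22 blocked=[1]
Op 8: conn=96 S1=-1 S2=42 S3=47 S4=22 blocked=[1]
Op 9: conn=107 S1=-1 S2=42 S3=47 S4=22 blocked=[1]

Answer: 107 -1 42 47 22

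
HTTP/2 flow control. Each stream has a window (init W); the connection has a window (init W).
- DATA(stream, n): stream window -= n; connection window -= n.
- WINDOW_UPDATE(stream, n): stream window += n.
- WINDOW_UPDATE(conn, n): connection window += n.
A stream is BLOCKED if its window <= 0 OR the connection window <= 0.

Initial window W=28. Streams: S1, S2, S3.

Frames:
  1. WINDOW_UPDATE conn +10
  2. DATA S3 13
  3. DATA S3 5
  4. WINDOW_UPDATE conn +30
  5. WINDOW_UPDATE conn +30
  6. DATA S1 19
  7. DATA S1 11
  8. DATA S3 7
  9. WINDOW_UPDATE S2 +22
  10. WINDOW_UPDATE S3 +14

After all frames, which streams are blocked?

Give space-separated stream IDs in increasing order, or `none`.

Op 1: conn=38 S1=28 S2=28 S3=28 blocked=[]
Op 2: conn=25 S1=28 S2=28 S3=15 blocked=[]
Op 3: conn=20 S1=28 S2=28 S3=10 blocked=[]
Op 4: conn=50 S1=28 S2=28 S3=10 blocked=[]
Op 5: conn=80 S1=28 S2=28 S3=10 blocked=[]
Op 6: conn=61 S1=9 S2=28 S3=10 blocked=[]
Op 7: conn=50 S1=-2 S2=28 S3=10 blocked=[1]
Op 8: conn=43 S1=-2 S2=28 S3=3 blocked=[1]
Op 9: conn=43 S1=-2 S2=50 S3=3 blocked=[1]
Op 10: conn=43 S1=-2 S2=50 S3=17 blocked=[1]

Answer: S1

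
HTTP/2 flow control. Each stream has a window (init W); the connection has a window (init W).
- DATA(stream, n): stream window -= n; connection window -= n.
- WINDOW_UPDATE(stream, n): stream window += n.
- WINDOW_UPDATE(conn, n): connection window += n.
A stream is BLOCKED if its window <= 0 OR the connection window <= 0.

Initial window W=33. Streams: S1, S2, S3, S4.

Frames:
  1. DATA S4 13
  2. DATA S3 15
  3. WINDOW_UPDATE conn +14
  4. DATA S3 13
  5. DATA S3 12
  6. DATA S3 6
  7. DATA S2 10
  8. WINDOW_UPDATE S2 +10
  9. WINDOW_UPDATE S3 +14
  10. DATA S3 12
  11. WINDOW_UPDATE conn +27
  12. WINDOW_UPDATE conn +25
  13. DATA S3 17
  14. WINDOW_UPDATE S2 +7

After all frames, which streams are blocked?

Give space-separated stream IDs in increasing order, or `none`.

Op 1: conn=20 S1=33 S2=33 S3=33 S4=20 blocked=[]
Op 2: conn=5 S1=33 S2=33 S3=18 S4=20 blocked=[]
Op 3: conn=19 S1=33 S2=33 S3=18 S4=20 blocked=[]
Op 4: conn=6 S1=33 S2=33 S3=5 S4=20 blocked=[]
Op 5: conn=-6 S1=33 S2=33 S3=-7 S4=20 blocked=[1, 2, 3, 4]
Op 6: conn=-12 S1=33 S2=33 S3=-13 S4=20 blocked=[1, 2, 3, 4]
Op 7: conn=-22 S1=33 S2=23 S3=-13 S4=20 blocked=[1, 2, 3, 4]
Op 8: conn=-22 S1=33 S2=33 S3=-13 S4=20 blocked=[1, 2, 3, 4]
Op 9: conn=-22 S1=33 S2=33 S3=1 S4=20 blocked=[1, 2, 3, 4]
Op 10: conn=-34 S1=33 S2=33 S3=-11 S4=20 blocked=[1, 2, 3, 4]
Op 11: conn=-7 S1=33 S2=33 S3=-11 S4=20 blocked=[1, 2, 3, 4]
Op 12: conn=18 S1=33 S2=33 S3=-11 S4=20 blocked=[3]
Op 13: conn=1 S1=33 S2=33 S3=-28 S4=20 blocked=[3]
Op 14: conn=1 S1=33 S2=40 S3=-28 S4=20 blocked=[3]

Answer: S3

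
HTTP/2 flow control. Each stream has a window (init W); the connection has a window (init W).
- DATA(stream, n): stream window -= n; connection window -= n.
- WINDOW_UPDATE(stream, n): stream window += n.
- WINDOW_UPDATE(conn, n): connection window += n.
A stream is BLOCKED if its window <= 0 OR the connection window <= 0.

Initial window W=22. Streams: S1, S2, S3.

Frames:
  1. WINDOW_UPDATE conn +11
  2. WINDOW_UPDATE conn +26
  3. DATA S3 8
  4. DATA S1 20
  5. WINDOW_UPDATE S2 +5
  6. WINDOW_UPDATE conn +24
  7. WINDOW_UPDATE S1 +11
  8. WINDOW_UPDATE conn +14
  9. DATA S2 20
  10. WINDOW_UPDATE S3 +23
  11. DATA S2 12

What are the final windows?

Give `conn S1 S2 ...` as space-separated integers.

Answer: 37 13 -5 37

Derivation:
Op 1: conn=33 S1=22 S2=22 S3=22 blocked=[]
Op 2: conn=59 S1=22 S2=22 S3=22 blocked=[]
Op 3: conn=51 S1=22 S2=22 S3=14 blocked=[]
Op 4: conn=31 S1=2 S2=22 S3=14 blocked=[]
Op 5: conn=31 S1=2 S2=27 S3=14 blocked=[]
Op 6: conn=55 S1=2 S2=27 S3=14 blocked=[]
Op 7: conn=55 S1=13 S2=27 S3=14 blocked=[]
Op 8: conn=69 S1=13 S2=27 S3=14 blocked=[]
Op 9: conn=49 S1=13 S2=7 S3=14 blocked=[]
Op 10: conn=49 S1=13 S2=7 S3=37 blocked=[]
Op 11: conn=37 S1=13 S2=-5 S3=37 blocked=[2]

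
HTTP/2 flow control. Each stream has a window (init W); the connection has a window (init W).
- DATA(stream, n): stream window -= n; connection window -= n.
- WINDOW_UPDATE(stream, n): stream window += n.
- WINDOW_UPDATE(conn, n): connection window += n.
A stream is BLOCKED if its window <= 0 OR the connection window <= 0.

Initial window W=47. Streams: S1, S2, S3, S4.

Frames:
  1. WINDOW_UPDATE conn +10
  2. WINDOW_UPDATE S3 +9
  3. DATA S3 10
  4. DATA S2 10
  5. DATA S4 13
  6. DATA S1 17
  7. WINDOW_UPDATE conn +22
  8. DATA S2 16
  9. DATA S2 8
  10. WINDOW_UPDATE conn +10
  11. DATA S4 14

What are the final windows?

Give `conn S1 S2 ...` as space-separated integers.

Answer: 1 30 13 46 20

Derivation:
Op 1: conn=57 S1=47 S2=47 S3=47 S4=47 blocked=[]
Op 2: conn=57 S1=47 S2=47 S3=56 S4=47 blocked=[]
Op 3: conn=47 S1=47 S2=47 S3=46 S4=47 blocked=[]
Op 4: conn=37 S1=47 S2=37 S3=46 S4=47 blocked=[]
Op 5: conn=24 S1=47 S2=37 S3=46 S4=34 blocked=[]
Op 6: conn=7 S1=30 S2=37 S3=46 S4=34 blocked=[]
Op 7: conn=29 S1=30 S2=37 S3=46 S4=34 blocked=[]
Op 8: conn=13 S1=30 S2=21 S3=46 S4=34 blocked=[]
Op 9: conn=5 S1=30 S2=13 S3=46 S4=34 blocked=[]
Op 10: conn=15 S1=30 S2=13 S3=46 S4=34 blocked=[]
Op 11: conn=1 S1=30 S2=13 S3=46 S4=20 blocked=[]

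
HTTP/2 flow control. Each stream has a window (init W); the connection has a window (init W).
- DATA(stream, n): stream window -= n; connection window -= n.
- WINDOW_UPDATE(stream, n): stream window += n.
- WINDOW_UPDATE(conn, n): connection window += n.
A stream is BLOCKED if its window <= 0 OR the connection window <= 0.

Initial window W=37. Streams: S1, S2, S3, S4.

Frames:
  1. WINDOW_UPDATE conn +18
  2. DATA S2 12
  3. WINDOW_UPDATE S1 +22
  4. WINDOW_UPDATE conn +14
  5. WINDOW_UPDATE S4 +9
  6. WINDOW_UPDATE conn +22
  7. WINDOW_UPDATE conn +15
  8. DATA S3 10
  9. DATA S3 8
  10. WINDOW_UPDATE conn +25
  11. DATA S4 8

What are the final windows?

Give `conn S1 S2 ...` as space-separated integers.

Op 1: conn=55 S1=37 S2=37 S3=37 S4=37 blocked=[]
Op 2: conn=43 S1=37 S2=25 S3=37 S4=37 blocked=[]
Op 3: conn=43 S1=59 S2=25 S3=37 S4=37 blocked=[]
Op 4: conn=57 S1=59 S2=25 S3=37 S4=37 blocked=[]
Op 5: conn=57 S1=59 S2=25 S3=37 S4=46 blocked=[]
Op 6: conn=79 S1=59 S2=25 S3=37 S4=46 blocked=[]
Op 7: conn=94 S1=59 S2=25 S3=37 S4=46 blocked=[]
Op 8: conn=84 S1=59 S2=25 S3=27 S4=46 blocked=[]
Op 9: conn=76 S1=59 S2=25 S3=19 S4=46 blocked=[]
Op 10: conn=101 S1=59 S2=25 S3=19 S4=46 blocked=[]
Op 11: conn=93 S1=59 S2=25 S3=19 S4=38 blocked=[]

Answer: 93 59 25 19 38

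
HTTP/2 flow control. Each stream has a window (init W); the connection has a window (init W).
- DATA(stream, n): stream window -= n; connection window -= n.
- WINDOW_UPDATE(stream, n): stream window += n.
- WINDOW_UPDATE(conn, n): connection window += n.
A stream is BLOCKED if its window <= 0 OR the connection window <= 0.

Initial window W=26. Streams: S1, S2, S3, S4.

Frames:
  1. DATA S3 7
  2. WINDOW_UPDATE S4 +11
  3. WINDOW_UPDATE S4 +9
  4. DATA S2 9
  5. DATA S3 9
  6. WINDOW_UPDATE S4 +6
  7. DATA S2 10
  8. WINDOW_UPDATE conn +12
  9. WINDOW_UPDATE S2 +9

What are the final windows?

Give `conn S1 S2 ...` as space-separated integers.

Answer: 3 26 16 10 52

Derivation:
Op 1: conn=19 S1=26 S2=26 S3=19 S4=26 blocked=[]
Op 2: conn=19 S1=26 S2=26 S3=19 S4=37 blocked=[]
Op 3: conn=19 S1=26 S2=26 S3=19 S4=46 blocked=[]
Op 4: conn=10 S1=26 S2=17 S3=19 S4=46 blocked=[]
Op 5: conn=1 S1=26 S2=17 S3=10 S4=46 blocked=[]
Op 6: conn=1 S1=26 S2=17 S3=10 S4=52 blocked=[]
Op 7: conn=-9 S1=26 S2=7 S3=10 S4=52 blocked=[1, 2, 3, 4]
Op 8: conn=3 S1=26 S2=7 S3=10 S4=52 blocked=[]
Op 9: conn=3 S1=26 S2=16 S3=10 S4=52 blocked=[]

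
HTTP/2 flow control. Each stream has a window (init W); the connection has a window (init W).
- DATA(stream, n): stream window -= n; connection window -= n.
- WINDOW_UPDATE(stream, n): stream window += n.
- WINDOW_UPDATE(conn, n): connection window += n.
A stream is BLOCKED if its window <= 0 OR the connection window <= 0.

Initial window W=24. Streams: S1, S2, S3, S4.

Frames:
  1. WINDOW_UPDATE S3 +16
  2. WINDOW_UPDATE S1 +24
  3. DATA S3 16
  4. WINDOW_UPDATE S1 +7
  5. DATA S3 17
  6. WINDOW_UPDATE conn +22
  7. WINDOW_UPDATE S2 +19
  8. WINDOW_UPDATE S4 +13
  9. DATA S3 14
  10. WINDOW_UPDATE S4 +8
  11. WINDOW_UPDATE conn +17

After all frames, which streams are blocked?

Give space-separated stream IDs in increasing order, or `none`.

Answer: S3

Derivation:
Op 1: conn=24 S1=24 S2=24 S3=40 S4=24 blocked=[]
Op 2: conn=24 S1=48 S2=24 S3=40 S4=24 blocked=[]
Op 3: conn=8 S1=48 S2=24 S3=24 S4=24 blocked=[]
Op 4: conn=8 S1=55 S2=24 S3=24 S4=24 blocked=[]
Op 5: conn=-9 S1=55 S2=24 S3=7 S4=24 blocked=[1, 2, 3, 4]
Op 6: conn=13 S1=55 S2=24 S3=7 S4=24 blocked=[]
Op 7: conn=13 S1=55 S2=43 S3=7 S4=24 blocked=[]
Op 8: conn=13 S1=55 S2=43 S3=7 S4=37 blocked=[]
Op 9: conn=-1 S1=55 S2=43 S3=-7 S4=37 blocked=[1, 2, 3, 4]
Op 10: conn=-1 S1=55 S2=43 S3=-7 S4=45 blocked=[1, 2, 3, 4]
Op 11: conn=16 S1=55 S2=43 S3=-7 S4=45 blocked=[3]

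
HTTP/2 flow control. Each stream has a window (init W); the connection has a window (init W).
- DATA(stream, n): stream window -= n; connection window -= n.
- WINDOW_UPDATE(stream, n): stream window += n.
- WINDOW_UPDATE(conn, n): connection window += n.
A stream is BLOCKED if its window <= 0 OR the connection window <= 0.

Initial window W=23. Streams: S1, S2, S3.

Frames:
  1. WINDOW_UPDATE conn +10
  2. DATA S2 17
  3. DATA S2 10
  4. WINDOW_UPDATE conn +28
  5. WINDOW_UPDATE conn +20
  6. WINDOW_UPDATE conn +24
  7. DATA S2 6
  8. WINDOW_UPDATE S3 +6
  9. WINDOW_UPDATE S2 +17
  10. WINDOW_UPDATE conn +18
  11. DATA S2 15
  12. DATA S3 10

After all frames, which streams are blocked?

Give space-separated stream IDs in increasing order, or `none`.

Op 1: conn=33 S1=23 S2=23 S3=23 blocked=[]
Op 2: conn=16 S1=23 S2=6 S3=23 blocked=[]
Op 3: conn=6 S1=23 S2=-4 S3=23 blocked=[2]
Op 4: conn=34 S1=23 S2=-4 S3=23 blocked=[2]
Op 5: conn=54 S1=23 S2=-4 S3=23 blocked=[2]
Op 6: conn=78 S1=23 S2=-4 S3=23 blocked=[2]
Op 7: conn=72 S1=23 S2=-10 S3=23 blocked=[2]
Op 8: conn=72 S1=23 S2=-10 S3=29 blocked=[2]
Op 9: conn=72 S1=23 S2=7 S3=29 blocked=[]
Op 10: conn=90 S1=23 S2=7 S3=29 blocked=[]
Op 11: conn=75 S1=23 S2=-8 S3=29 blocked=[2]
Op 12: conn=65 S1=23 S2=-8 S3=19 blocked=[2]

Answer: S2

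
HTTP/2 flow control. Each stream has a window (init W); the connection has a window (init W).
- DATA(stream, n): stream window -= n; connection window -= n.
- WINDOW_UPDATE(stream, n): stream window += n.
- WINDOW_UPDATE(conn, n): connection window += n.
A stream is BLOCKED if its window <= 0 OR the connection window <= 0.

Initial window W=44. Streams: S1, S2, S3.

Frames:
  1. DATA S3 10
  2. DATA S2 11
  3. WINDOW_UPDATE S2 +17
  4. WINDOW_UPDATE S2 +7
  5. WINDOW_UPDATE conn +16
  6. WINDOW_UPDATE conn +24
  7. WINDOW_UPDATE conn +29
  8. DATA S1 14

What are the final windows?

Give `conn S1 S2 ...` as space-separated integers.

Answer: 78 30 57 34

Derivation:
Op 1: conn=34 S1=44 S2=44 S3=34 blocked=[]
Op 2: conn=23 S1=44 S2=33 S3=34 blocked=[]
Op 3: conn=23 S1=44 S2=50 S3=34 blocked=[]
Op 4: conn=23 S1=44 S2=57 S3=34 blocked=[]
Op 5: conn=39 S1=44 S2=57 S3=34 blocked=[]
Op 6: conn=63 S1=44 S2=57 S3=34 blocked=[]
Op 7: conn=92 S1=44 S2=57 S3=34 blocked=[]
Op 8: conn=78 S1=30 S2=57 S3=34 blocked=[]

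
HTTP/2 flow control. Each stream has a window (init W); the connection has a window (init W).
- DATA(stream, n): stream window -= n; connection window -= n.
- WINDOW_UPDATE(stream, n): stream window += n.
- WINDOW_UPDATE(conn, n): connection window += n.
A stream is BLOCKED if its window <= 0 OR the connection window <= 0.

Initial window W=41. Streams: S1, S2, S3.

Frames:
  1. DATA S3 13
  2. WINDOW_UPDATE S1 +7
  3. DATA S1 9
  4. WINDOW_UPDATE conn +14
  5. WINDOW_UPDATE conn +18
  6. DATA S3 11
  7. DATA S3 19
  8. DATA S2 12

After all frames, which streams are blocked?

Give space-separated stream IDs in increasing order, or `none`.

Op 1: conn=28 S1=41 S2=41 S3=28 blocked=[]
Op 2: conn=28 S1=48 S2=41 S3=28 blocked=[]
Op 3: conn=19 S1=39 S2=41 S3=28 blocked=[]
Op 4: conn=33 S1=39 S2=41 S3=28 blocked=[]
Op 5: conn=51 S1=39 S2=41 S3=28 blocked=[]
Op 6: conn=40 S1=39 S2=41 S3=17 blocked=[]
Op 7: conn=21 S1=39 S2=41 S3=-2 blocked=[3]
Op 8: conn=9 S1=39 S2=29 S3=-2 blocked=[3]

Answer: S3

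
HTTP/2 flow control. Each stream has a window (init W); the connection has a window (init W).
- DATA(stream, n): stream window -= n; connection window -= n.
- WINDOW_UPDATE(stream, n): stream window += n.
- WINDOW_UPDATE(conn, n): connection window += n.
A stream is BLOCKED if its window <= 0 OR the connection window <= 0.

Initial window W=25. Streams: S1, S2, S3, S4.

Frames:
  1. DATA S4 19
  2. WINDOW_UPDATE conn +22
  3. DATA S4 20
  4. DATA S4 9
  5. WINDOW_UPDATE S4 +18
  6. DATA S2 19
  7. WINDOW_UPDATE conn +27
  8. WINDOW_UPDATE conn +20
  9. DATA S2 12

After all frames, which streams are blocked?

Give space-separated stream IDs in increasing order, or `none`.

Answer: S2 S4

Derivation:
Op 1: conn=6 S1=25 S2=25 S3=25 S4=6 blocked=[]
Op 2: conn=28 S1=25 S2=25 S3=25 S4=6 blocked=[]
Op 3: conn=8 S1=25 S2=25 S3=25 S4=-14 blocked=[4]
Op 4: conn=-1 S1=25 S2=25 S3=25 S4=-23 blocked=[1, 2, 3, 4]
Op 5: conn=-1 S1=25 S2=25 S3=25 S4=-5 blocked=[1, 2, 3, 4]
Op 6: conn=-20 S1=25 S2=6 S3=25 S4=-5 blocked=[1, 2, 3, 4]
Op 7: conn=7 S1=25 S2=6 S3=25 S4=-5 blocked=[4]
Op 8: conn=27 S1=25 S2=6 S3=25 S4=-5 blocked=[4]
Op 9: conn=15 S1=25 S2=-6 S3=25 S4=-5 blocked=[2, 4]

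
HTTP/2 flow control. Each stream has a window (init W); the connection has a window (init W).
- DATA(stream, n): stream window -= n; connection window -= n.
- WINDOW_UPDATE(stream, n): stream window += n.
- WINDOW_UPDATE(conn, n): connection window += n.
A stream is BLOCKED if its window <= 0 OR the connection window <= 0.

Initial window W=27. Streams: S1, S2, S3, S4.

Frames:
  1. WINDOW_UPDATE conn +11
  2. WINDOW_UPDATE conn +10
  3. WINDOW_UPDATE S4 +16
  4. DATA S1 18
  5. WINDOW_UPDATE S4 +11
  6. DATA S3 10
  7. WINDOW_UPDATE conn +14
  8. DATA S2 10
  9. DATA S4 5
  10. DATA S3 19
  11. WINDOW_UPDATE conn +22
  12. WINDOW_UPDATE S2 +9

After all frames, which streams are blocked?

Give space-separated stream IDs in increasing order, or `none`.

Answer: S3

Derivation:
Op 1: conn=38 S1=27 S2=27 S3=27 S4=27 blocked=[]
Op 2: conn=48 S1=27 S2=27 S3=27 S4=27 blocked=[]
Op 3: conn=48 S1=27 S2=27 S3=27 S4=43 blocked=[]
Op 4: conn=30 S1=9 S2=27 S3=27 S4=43 blocked=[]
Op 5: conn=30 S1=9 S2=27 S3=27 S4=54 blocked=[]
Op 6: conn=20 S1=9 S2=27 S3=17 S4=54 blocked=[]
Op 7: conn=34 S1=9 S2=27 S3=17 S4=54 blocked=[]
Op 8: conn=24 S1=9 S2=17 S3=17 S4=54 blocked=[]
Op 9: conn=19 S1=9 S2=17 S3=17 S4=49 blocked=[]
Op 10: conn=0 S1=9 S2=17 S3=-2 S4=49 blocked=[1, 2, 3, 4]
Op 11: conn=22 S1=9 S2=17 S3=-2 S4=49 blocked=[3]
Op 12: conn=22 S1=9 S2=26 S3=-2 S4=49 blocked=[3]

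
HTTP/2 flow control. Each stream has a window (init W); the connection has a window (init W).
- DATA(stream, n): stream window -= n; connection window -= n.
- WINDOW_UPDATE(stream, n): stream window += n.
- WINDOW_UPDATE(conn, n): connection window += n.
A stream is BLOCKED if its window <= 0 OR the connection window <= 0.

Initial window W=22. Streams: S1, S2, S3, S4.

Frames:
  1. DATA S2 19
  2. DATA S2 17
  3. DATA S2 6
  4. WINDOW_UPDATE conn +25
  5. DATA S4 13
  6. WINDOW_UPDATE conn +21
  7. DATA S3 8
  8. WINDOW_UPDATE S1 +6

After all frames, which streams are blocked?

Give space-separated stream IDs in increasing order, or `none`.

Op 1: conn=3 S1=22 S2=3 S3=22 S4=22 blocked=[]
Op 2: conn=-14 S1=22 S2=-14 S3=22 S4=22 blocked=[1, 2, 3, 4]
Op 3: conn=-20 S1=22 S2=-20 S3=22 S4=22 blocked=[1, 2, 3, 4]
Op 4: conn=5 S1=22 S2=-20 S3=22 S4=22 blocked=[2]
Op 5: conn=-8 S1=22 S2=-20 S3=22 S4=9 blocked=[1, 2, 3, 4]
Op 6: conn=13 S1=22 S2=-20 S3=22 S4=9 blocked=[2]
Op 7: conn=5 S1=22 S2=-20 S3=14 S4=9 blocked=[2]
Op 8: conn=5 S1=28 S2=-20 S3=14 S4=9 blocked=[2]

Answer: S2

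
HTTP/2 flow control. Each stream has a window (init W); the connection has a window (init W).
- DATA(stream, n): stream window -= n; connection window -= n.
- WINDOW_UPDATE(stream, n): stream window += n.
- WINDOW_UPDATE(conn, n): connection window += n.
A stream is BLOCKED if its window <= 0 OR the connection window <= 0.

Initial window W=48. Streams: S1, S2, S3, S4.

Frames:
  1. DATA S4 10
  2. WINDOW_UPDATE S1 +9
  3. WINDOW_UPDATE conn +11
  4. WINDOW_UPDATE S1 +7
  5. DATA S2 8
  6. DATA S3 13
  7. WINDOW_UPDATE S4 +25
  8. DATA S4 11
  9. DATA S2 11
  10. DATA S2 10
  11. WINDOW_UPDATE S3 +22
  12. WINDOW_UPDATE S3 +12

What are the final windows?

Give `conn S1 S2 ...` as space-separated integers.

Answer: -4 64 19 69 52

Derivation:
Op 1: conn=38 S1=48 S2=48 S3=48 S4=38 blocked=[]
Op 2: conn=38 S1=57 S2=48 S3=48 S4=38 blocked=[]
Op 3: conn=49 S1=57 S2=48 S3=48 S4=38 blocked=[]
Op 4: conn=49 S1=64 S2=48 S3=48 S4=38 blocked=[]
Op 5: conn=41 S1=64 S2=40 S3=48 S4=38 blocked=[]
Op 6: conn=28 S1=64 S2=40 S3=35 S4=38 blocked=[]
Op 7: conn=28 S1=64 S2=40 S3=35 S4=63 blocked=[]
Op 8: conn=17 S1=64 S2=40 S3=35 S4=52 blocked=[]
Op 9: conn=6 S1=64 S2=29 S3=35 S4=52 blocked=[]
Op 10: conn=-4 S1=64 S2=19 S3=35 S4=52 blocked=[1, 2, 3, 4]
Op 11: conn=-4 S1=64 S2=19 S3=57 S4=52 blocked=[1, 2, 3, 4]
Op 12: conn=-4 S1=64 S2=19 S3=69 S4=52 blocked=[1, 2, 3, 4]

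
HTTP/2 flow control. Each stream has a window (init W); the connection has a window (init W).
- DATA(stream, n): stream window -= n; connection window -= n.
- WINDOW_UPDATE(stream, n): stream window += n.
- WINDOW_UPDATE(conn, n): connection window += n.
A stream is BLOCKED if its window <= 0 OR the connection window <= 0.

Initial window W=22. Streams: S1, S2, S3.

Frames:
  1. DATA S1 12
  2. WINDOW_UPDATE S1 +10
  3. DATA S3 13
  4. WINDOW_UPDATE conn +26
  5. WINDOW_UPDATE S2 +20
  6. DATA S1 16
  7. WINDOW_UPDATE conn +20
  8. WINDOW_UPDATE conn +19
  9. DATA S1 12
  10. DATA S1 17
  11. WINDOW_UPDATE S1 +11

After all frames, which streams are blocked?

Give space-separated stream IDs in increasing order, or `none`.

Answer: S1

Derivation:
Op 1: conn=10 S1=10 S2=22 S3=22 blocked=[]
Op 2: conn=10 S1=20 S2=22 S3=22 blocked=[]
Op 3: conn=-3 S1=20 S2=22 S3=9 blocked=[1, 2, 3]
Op 4: conn=23 S1=20 S2=22 S3=9 blocked=[]
Op 5: conn=23 S1=20 S2=42 S3=9 blocked=[]
Op 6: conn=7 S1=4 S2=42 S3=9 blocked=[]
Op 7: conn=27 S1=4 S2=42 S3=9 blocked=[]
Op 8: conn=46 S1=4 S2=42 S3=9 blocked=[]
Op 9: conn=34 S1=-8 S2=42 S3=9 blocked=[1]
Op 10: conn=17 S1=-25 S2=42 S3=9 blocked=[1]
Op 11: conn=17 S1=-14 S2=42 S3=9 blocked=[1]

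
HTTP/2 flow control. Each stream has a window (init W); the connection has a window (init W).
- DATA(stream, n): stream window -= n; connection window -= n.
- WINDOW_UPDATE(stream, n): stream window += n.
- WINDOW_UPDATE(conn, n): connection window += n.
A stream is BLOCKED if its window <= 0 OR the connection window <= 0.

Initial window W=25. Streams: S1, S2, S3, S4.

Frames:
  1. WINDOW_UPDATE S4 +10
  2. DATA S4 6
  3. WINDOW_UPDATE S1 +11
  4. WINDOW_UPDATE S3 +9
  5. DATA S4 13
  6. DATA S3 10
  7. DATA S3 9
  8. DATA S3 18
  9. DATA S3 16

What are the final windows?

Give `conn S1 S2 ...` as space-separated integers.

Op 1: conn=25 S1=25 S2=25 S3=25 S4=35 blocked=[]
Op 2: conn=19 S1=25 S2=25 S3=25 S4=29 blocked=[]
Op 3: conn=19 S1=36 S2=25 S3=25 S4=29 blocked=[]
Op 4: conn=19 S1=36 S2=25 S3=34 S4=29 blocked=[]
Op 5: conn=6 S1=36 S2=25 S3=34 S4=16 blocked=[]
Op 6: conn=-4 S1=36 S2=25 S3=24 S4=16 blocked=[1, 2, 3, 4]
Op 7: conn=-13 S1=36 S2=25 S3=15 S4=16 blocked=[1, 2, 3, 4]
Op 8: conn=-31 S1=36 S2=25 S3=-3 S4=16 blocked=[1, 2, 3, 4]
Op 9: conn=-47 S1=36 S2=25 S3=-19 S4=16 blocked=[1, 2, 3, 4]

Answer: -47 36 25 -19 16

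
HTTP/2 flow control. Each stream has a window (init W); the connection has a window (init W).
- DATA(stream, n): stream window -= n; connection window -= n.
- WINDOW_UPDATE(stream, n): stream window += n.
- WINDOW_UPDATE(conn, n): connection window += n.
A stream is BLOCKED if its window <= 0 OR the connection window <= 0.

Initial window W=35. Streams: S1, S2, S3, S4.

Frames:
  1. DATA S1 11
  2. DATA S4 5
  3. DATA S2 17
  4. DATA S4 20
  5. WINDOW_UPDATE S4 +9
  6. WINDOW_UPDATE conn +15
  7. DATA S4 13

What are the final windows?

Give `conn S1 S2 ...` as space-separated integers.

Answer: -16 24 18 35 6

Derivation:
Op 1: conn=24 S1=24 S2=35 S3=35 S4=35 blocked=[]
Op 2: conn=19 S1=24 S2=35 S3=35 S4=30 blocked=[]
Op 3: conn=2 S1=24 S2=18 S3=35 S4=30 blocked=[]
Op 4: conn=-18 S1=24 S2=18 S3=35 S4=10 blocked=[1, 2, 3, 4]
Op 5: conn=-18 S1=24 S2=18 S3=35 S4=19 blocked=[1, 2, 3, 4]
Op 6: conn=-3 S1=24 S2=18 S3=35 S4=19 blocked=[1, 2, 3, 4]
Op 7: conn=-16 S1=24 S2=18 S3=35 S4=6 blocked=[1, 2, 3, 4]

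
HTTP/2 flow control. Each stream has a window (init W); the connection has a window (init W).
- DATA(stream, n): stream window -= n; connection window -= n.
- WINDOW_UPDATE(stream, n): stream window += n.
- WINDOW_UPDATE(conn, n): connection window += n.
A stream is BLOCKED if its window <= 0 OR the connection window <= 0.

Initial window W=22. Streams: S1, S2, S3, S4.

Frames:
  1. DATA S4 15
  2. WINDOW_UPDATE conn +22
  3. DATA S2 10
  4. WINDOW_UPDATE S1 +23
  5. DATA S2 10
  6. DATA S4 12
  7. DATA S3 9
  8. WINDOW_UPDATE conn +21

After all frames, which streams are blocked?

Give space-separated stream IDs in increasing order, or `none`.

Op 1: conn=7 S1=22 S2=22 S3=22 S4=7 blocked=[]
Op 2: conn=29 S1=22 S2=22 S3=22 S4=7 blocked=[]
Op 3: conn=19 S1=22 S2=12 S3=22 S4=7 blocked=[]
Op 4: conn=19 S1=45 S2=12 S3=22 S4=7 blocked=[]
Op 5: conn=9 S1=45 S2=2 S3=22 S4=7 blocked=[]
Op 6: conn=-3 S1=45 S2=2 S3=22 S4=-5 blocked=[1, 2, 3, 4]
Op 7: conn=-12 S1=45 S2=2 S3=13 S4=-5 blocked=[1, 2, 3, 4]
Op 8: conn=9 S1=45 S2=2 S3=13 S4=-5 blocked=[4]

Answer: S4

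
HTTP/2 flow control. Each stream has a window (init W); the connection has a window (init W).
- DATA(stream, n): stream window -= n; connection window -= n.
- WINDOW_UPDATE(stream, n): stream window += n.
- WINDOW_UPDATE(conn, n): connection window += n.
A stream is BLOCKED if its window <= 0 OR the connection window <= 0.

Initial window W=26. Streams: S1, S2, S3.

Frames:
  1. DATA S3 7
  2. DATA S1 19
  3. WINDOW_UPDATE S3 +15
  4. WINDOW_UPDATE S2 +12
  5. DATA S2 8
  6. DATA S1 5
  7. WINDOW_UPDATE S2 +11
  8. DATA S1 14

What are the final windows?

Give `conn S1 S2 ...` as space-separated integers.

Op 1: conn=19 S1=26 S2=26 S3=19 blocked=[]
Op 2: conn=0 S1=7 S2=26 S3=19 blocked=[1, 2, 3]
Op 3: conn=0 S1=7 S2=26 S3=34 blocked=[1, 2, 3]
Op 4: conn=0 S1=7 S2=38 S3=34 blocked=[1, 2, 3]
Op 5: conn=-8 S1=7 S2=30 S3=34 blocked=[1, 2, 3]
Op 6: conn=-13 S1=2 S2=30 S3=34 blocked=[1, 2, 3]
Op 7: conn=-13 S1=2 S2=41 S3=34 blocked=[1, 2, 3]
Op 8: conn=-27 S1=-12 S2=41 S3=34 blocked=[1, 2, 3]

Answer: -27 -12 41 34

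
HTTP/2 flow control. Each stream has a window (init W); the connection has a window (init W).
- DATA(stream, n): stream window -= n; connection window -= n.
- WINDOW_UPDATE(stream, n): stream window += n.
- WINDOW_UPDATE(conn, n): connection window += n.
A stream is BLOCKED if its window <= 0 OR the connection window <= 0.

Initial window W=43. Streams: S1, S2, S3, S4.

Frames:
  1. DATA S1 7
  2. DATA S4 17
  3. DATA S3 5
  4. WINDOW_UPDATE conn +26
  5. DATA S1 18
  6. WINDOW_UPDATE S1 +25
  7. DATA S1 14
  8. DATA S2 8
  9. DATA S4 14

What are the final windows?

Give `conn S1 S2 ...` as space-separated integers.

Answer: -14 29 35 38 12

Derivation:
Op 1: conn=36 S1=36 S2=43 S3=43 S4=43 blocked=[]
Op 2: conn=19 S1=36 S2=43 S3=43 S4=26 blocked=[]
Op 3: conn=14 S1=36 S2=43 S3=38 S4=26 blocked=[]
Op 4: conn=40 S1=36 S2=43 S3=38 S4=26 blocked=[]
Op 5: conn=22 S1=18 S2=43 S3=38 S4=26 blocked=[]
Op 6: conn=22 S1=43 S2=43 S3=38 S4=26 blocked=[]
Op 7: conn=8 S1=29 S2=43 S3=38 S4=26 blocked=[]
Op 8: conn=0 S1=29 S2=35 S3=38 S4=26 blocked=[1, 2, 3, 4]
Op 9: conn=-14 S1=29 S2=35 S3=38 S4=12 blocked=[1, 2, 3, 4]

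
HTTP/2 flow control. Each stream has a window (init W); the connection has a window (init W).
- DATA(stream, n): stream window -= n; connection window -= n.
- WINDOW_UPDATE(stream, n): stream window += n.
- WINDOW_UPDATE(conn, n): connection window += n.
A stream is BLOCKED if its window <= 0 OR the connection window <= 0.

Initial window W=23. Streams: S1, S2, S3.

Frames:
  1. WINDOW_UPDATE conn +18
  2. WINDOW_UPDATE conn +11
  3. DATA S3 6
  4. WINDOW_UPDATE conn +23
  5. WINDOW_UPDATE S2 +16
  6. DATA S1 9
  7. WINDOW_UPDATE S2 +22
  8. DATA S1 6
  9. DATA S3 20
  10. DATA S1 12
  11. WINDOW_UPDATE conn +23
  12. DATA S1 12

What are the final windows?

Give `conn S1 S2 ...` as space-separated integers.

Op 1: conn=41 S1=23 S2=23 S3=23 blocked=[]
Op 2: conn=52 S1=23 S2=23 S3=23 blocked=[]
Op 3: conn=46 S1=23 S2=23 S3=17 blocked=[]
Op 4: conn=69 S1=23 S2=23 S3=17 blocked=[]
Op 5: conn=69 S1=23 S2=39 S3=17 blocked=[]
Op 6: conn=60 S1=14 S2=39 S3=17 blocked=[]
Op 7: conn=60 S1=14 S2=61 S3=17 blocked=[]
Op 8: conn=54 S1=8 S2=61 S3=17 blocked=[]
Op 9: conn=34 S1=8 S2=61 S3=-3 blocked=[3]
Op 10: conn=22 S1=-4 S2=61 S3=-3 blocked=[1, 3]
Op 11: conn=45 S1=-4 S2=61 S3=-3 blocked=[1, 3]
Op 12: conn=33 S1=-16 S2=61 S3=-3 blocked=[1, 3]

Answer: 33 -16 61 -3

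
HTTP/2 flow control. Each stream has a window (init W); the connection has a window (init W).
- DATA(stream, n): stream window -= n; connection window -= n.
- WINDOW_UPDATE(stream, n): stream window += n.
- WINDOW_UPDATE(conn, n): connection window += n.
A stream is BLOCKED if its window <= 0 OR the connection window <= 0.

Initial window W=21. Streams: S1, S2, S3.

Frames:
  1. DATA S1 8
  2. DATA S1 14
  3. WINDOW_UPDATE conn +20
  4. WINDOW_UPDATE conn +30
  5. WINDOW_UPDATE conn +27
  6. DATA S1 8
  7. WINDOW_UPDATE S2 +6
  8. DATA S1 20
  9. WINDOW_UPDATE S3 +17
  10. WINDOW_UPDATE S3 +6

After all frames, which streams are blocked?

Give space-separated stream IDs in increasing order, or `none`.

Op 1: conn=13 S1=13 S2=21 S3=21 blocked=[]
Op 2: conn=-1 S1=-1 S2=21 S3=21 blocked=[1, 2, 3]
Op 3: conn=19 S1=-1 S2=21 S3=21 blocked=[1]
Op 4: conn=49 S1=-1 S2=21 S3=21 blocked=[1]
Op 5: conn=76 S1=-1 S2=21 S3=21 blocked=[1]
Op 6: conn=68 S1=-9 S2=21 S3=21 blocked=[1]
Op 7: conn=68 S1=-9 S2=27 S3=21 blocked=[1]
Op 8: conn=48 S1=-29 S2=27 S3=21 blocked=[1]
Op 9: conn=48 S1=-29 S2=27 S3=38 blocked=[1]
Op 10: conn=48 S1=-29 S2=27 S3=44 blocked=[1]

Answer: S1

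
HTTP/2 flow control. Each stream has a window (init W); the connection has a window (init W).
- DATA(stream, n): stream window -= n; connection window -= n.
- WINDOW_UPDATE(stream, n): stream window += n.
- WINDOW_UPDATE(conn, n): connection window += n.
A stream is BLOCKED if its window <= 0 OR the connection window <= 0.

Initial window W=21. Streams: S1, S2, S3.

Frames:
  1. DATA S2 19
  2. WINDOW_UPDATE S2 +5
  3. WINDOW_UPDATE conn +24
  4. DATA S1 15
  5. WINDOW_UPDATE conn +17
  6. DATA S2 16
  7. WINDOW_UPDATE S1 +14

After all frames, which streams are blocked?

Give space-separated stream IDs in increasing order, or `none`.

Op 1: conn=2 S1=21 S2=2 S3=21 blocked=[]
Op 2: conn=2 S1=21 S2=7 S3=21 blocked=[]
Op 3: conn=26 S1=21 S2=7 S3=21 blocked=[]
Op 4: conn=11 S1=6 S2=7 S3=21 blocked=[]
Op 5: conn=28 S1=6 S2=7 S3=21 blocked=[]
Op 6: conn=12 S1=6 S2=-9 S3=21 blocked=[2]
Op 7: conn=12 S1=20 S2=-9 S3=21 blocked=[2]

Answer: S2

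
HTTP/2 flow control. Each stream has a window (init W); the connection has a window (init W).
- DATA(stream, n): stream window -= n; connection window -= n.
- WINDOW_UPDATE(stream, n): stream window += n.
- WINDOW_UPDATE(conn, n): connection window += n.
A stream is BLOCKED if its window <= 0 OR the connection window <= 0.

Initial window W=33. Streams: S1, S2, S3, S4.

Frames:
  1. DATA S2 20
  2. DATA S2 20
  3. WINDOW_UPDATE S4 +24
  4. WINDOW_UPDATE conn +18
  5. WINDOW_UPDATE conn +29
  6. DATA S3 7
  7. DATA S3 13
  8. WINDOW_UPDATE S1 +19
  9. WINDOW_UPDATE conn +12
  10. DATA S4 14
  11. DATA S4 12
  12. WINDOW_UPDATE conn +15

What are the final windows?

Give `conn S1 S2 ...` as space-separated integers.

Answer: 21 52 -7 13 31

Derivation:
Op 1: conn=13 S1=33 S2=13 S3=33 S4=33 blocked=[]
Op 2: conn=-7 S1=33 S2=-7 S3=33 S4=33 blocked=[1, 2, 3, 4]
Op 3: conn=-7 S1=33 S2=-7 S3=33 S4=57 blocked=[1, 2, 3, 4]
Op 4: conn=11 S1=33 S2=-7 S3=33 S4=57 blocked=[2]
Op 5: conn=40 S1=33 S2=-7 S3=33 S4=57 blocked=[2]
Op 6: conn=33 S1=33 S2=-7 S3=26 S4=57 blocked=[2]
Op 7: conn=20 S1=33 S2=-7 S3=13 S4=57 blocked=[2]
Op 8: conn=20 S1=52 S2=-7 S3=13 S4=57 blocked=[2]
Op 9: conn=32 S1=52 S2=-7 S3=13 S4=57 blocked=[2]
Op 10: conn=18 S1=52 S2=-7 S3=13 S4=43 blocked=[2]
Op 11: conn=6 S1=52 S2=-7 S3=13 S4=31 blocked=[2]
Op 12: conn=21 S1=52 S2=-7 S3=13 S4=31 blocked=[2]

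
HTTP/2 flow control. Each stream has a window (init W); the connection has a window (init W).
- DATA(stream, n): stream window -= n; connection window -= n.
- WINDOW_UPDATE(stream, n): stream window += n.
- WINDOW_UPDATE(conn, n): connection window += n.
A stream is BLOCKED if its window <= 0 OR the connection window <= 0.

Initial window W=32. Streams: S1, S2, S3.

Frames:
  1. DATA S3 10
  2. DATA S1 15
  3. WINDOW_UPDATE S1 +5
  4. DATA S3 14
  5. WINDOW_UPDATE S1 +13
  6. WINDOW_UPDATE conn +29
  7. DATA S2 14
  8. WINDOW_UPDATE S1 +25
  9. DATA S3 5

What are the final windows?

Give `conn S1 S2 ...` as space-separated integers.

Answer: 3 60 18 3

Derivation:
Op 1: conn=22 S1=32 S2=32 S3=22 blocked=[]
Op 2: conn=7 S1=17 S2=32 S3=22 blocked=[]
Op 3: conn=7 S1=22 S2=32 S3=22 blocked=[]
Op 4: conn=-7 S1=22 S2=32 S3=8 blocked=[1, 2, 3]
Op 5: conn=-7 S1=35 S2=32 S3=8 blocked=[1, 2, 3]
Op 6: conn=22 S1=35 S2=32 S3=8 blocked=[]
Op 7: conn=8 S1=35 S2=18 S3=8 blocked=[]
Op 8: conn=8 S1=60 S2=18 S3=8 blocked=[]
Op 9: conn=3 S1=60 S2=18 S3=3 blocked=[]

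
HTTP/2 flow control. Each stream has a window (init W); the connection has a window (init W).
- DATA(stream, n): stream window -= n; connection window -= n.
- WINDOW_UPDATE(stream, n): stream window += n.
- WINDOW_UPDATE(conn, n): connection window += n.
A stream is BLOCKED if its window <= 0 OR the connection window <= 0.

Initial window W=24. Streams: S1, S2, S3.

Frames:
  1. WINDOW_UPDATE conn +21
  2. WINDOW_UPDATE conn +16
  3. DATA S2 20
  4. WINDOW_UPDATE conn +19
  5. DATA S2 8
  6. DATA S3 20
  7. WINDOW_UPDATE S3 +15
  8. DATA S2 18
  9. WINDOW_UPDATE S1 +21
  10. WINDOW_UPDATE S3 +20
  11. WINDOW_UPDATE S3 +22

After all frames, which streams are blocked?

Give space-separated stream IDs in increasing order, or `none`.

Answer: S2

Derivation:
Op 1: conn=45 S1=24 S2=24 S3=24 blocked=[]
Op 2: conn=61 S1=24 S2=24 S3=24 blocked=[]
Op 3: conn=41 S1=24 S2=4 S3=24 blocked=[]
Op 4: conn=60 S1=24 S2=4 S3=24 blocked=[]
Op 5: conn=52 S1=24 S2=-4 S3=24 blocked=[2]
Op 6: conn=32 S1=24 S2=-4 S3=4 blocked=[2]
Op 7: conn=32 S1=24 S2=-4 S3=19 blocked=[2]
Op 8: conn=14 S1=24 S2=-22 S3=19 blocked=[2]
Op 9: conn=14 S1=45 S2=-22 S3=19 blocked=[2]
Op 10: conn=14 S1=45 S2=-22 S3=39 blocked=[2]
Op 11: conn=14 S1=45 S2=-22 S3=61 blocked=[2]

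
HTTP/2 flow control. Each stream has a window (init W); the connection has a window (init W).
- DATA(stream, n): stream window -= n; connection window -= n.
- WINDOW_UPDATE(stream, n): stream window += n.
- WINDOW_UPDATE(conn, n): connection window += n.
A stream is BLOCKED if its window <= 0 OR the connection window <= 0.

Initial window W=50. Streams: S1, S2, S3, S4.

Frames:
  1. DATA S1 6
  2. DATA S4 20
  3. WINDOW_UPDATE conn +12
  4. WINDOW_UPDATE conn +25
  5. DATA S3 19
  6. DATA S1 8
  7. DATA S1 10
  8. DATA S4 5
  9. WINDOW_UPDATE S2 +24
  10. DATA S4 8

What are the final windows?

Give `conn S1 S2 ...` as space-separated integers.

Op 1: conn=44 S1=44 S2=50 S3=50 S4=50 blocked=[]
Op 2: conn=24 S1=44 S2=50 S3=50 S4=30 blocked=[]
Op 3: conn=36 S1=44 S2=50 S3=50 S4=30 blocked=[]
Op 4: conn=61 S1=44 S2=50 S3=50 S4=30 blocked=[]
Op 5: conn=42 S1=44 S2=50 S3=31 S4=30 blocked=[]
Op 6: conn=34 S1=36 S2=50 S3=31 S4=30 blocked=[]
Op 7: conn=24 S1=26 S2=50 S3=31 S4=30 blocked=[]
Op 8: conn=19 S1=26 S2=50 S3=31 S4=25 blocked=[]
Op 9: conn=19 S1=26 S2=74 S3=31 S4=25 blocked=[]
Op 10: conn=11 S1=26 S2=74 S3=31 S4=17 blocked=[]

Answer: 11 26 74 31 17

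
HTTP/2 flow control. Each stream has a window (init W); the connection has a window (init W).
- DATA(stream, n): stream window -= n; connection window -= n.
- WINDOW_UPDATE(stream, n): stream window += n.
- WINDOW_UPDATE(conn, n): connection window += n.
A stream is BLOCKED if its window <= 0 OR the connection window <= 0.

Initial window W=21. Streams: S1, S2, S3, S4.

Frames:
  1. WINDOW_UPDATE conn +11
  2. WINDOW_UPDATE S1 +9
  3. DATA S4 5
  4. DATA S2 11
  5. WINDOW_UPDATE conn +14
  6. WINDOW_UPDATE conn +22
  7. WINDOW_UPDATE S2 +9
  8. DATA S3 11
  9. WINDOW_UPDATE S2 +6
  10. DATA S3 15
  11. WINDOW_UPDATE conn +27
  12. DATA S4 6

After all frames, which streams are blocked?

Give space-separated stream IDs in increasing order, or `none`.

Answer: S3

Derivation:
Op 1: conn=32 S1=21 S2=21 S3=21 S4=21 blocked=[]
Op 2: conn=32 S1=30 S2=21 S3=21 S4=21 blocked=[]
Op 3: conn=27 S1=30 S2=21 S3=21 S4=16 blocked=[]
Op 4: conn=16 S1=30 S2=10 S3=21 S4=16 blocked=[]
Op 5: conn=30 S1=30 S2=10 S3=21 S4=16 blocked=[]
Op 6: conn=52 S1=30 S2=10 S3=21 S4=16 blocked=[]
Op 7: conn=52 S1=30 S2=19 S3=21 S4=16 blocked=[]
Op 8: conn=41 S1=30 S2=19 S3=10 S4=16 blocked=[]
Op 9: conn=41 S1=30 S2=25 S3=10 S4=16 blocked=[]
Op 10: conn=26 S1=30 S2=25 S3=-5 S4=16 blocked=[3]
Op 11: conn=53 S1=30 S2=25 S3=-5 S4=16 blocked=[3]
Op 12: conn=47 S1=30 S2=25 S3=-5 S4=10 blocked=[3]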